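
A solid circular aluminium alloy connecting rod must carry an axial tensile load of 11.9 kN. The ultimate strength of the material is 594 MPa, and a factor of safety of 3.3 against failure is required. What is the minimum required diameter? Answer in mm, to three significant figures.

d = 9.17 mm

Allowable stress σ_allow = 594/3.3 = 180.0 MPa.
Required area A = F/σ_allow = 11900/180.0 = 66.11 mm².
A = πd²/4 → d = √(4A/π) = 9.175 mm.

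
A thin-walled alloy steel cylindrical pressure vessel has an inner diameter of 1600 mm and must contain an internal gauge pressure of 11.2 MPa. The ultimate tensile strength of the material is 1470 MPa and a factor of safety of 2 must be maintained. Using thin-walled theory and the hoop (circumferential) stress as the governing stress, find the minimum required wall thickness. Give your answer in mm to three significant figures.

t = 12.2 mm

σ_allow = 1470/2 = 735.0 MPa.
Hoop stress σ_h = pD/(2t), so t = pD/(2σ_allow) = 11.2×1600/(2×735.0) = 12.19 mm.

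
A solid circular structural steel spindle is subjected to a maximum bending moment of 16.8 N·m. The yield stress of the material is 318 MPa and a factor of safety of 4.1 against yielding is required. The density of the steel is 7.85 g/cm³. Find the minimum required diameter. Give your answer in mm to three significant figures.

σ_allow = 318/4.1 = 77.56 MPa.
For a solid circular section σ = 32M/(πd³), so d³ = 32M/(π σ_allow) = 32×16800/(π×77.56) = 2206 mm³.
d = 13.02 mm.

d = 13.0 mm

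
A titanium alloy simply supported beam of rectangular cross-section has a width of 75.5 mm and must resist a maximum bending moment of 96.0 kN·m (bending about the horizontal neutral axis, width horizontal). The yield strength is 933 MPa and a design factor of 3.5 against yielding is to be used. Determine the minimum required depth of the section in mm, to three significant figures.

σ_allow = 933/3.5 = 266.6 MPa.
For a rectangular section σ = 6M/(bh²), so h² = 6M/(b σ_allow) = 6×9.6000×10^7/(75.5×266.6) = 28620 mm².
h = 169.2 mm.

h = 169 mm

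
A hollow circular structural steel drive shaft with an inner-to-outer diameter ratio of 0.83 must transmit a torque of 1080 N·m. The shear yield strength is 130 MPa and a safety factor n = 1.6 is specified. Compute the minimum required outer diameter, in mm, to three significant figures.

τ_allow = 130/1.6 = 81.25 MPa.
For a hollow shaft τ = 16T/[πd_o³(1−k⁴)] with k = 0.83, so 1−k⁴ = 0.5254.
d_o³ = 16T/[π τ_allow (1−k⁴)] = 16×1080000/(π×81.25×0.5254) = 128800 mm³.
d_o = 50.51 mm.

d_o = 50.5 mm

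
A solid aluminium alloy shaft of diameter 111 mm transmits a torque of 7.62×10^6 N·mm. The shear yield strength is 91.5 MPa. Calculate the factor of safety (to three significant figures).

τ = 16T/(πd³) = 16×7620000/(π×111³) = 28.38 MPa.
n = τ_limit/τ = 91.5/28.38 = 3.225.

n = 3.22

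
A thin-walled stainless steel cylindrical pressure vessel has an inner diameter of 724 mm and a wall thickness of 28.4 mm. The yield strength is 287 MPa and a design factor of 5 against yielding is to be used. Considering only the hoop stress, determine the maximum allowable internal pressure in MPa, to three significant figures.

p_allow = 4.50 MPa

σ_allow = 287/5 = 57.40 MPa.
σ_h = pD/(2t) → p_allow = 2σ_allow t/D = 2×57.40×28.4/724 = 4.503 MPa.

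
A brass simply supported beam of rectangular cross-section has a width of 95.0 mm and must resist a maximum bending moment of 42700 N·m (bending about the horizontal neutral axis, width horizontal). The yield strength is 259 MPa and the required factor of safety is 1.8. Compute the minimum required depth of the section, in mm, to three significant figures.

h = 137 mm

σ_allow = 259/1.8 = 143.9 MPa.
For a rectangular section σ = 6M/(bh²), so h² = 6M/(b σ_allow) = 6×4.2700×10^7/(95.0×143.9) = 18740 mm².
h = 136.9 mm.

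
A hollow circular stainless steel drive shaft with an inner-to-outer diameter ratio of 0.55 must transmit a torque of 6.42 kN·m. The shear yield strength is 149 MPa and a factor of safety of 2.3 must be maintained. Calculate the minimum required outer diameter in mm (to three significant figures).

τ_allow = 149/2.3 = 64.78 MPa.
For a hollow shaft τ = 16T/[πd_o³(1−k⁴)] with k = 0.55, so 1−k⁴ = 0.9085.
d_o³ = 16T/[π τ_allow (1−k⁴)] = 16×6420000/(π×64.78×0.9085) = 555600 mm³.
d_o = 82.21 mm.

d_o = 82.2 mm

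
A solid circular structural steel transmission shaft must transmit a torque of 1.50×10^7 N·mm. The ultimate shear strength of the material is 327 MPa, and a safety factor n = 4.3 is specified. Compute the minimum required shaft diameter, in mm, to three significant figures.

Allowable shear stress τ_allow = 327/4.3 = 76.05 MPa.
For a solid shaft τ = 16T/(πd³), so d³ = 16T/(π τ_allow) = 16×1.5000×10^7/(π×76.05) = 1.005×10^6 mm³.
d = (1.005×10^6)^(1/3) = 100.2 mm.

d = 100 mm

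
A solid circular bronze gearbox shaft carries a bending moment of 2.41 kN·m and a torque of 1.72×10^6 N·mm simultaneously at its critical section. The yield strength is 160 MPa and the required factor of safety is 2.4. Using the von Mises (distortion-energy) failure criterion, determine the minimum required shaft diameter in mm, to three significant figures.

σ_allow = σ_y/n = 160/2.4 = 66.67 MPa.
For a solid shaft σ_b = 32M/(πd³) and τ = 16T/(πd³), so the von Mises stress is σ' = (16/πd³)·√(4M²+3T²).
√(4M²+3T²) = √(4×(2.410×10^6)² + 3×(1.720×10^6)²) = 5.666×10^6 N·mm.
d³ = 16×5.666×10^6/(π×66.67) = 432900 mm³.
d = 75.65 mm.

d = 75.6 mm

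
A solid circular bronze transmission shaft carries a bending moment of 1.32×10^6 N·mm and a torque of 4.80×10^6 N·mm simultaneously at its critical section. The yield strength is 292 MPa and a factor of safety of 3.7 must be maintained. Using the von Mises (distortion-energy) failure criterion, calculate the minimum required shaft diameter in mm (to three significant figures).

d = 82.6 mm

σ_allow = σ_y/n = 292/3.7 = 78.92 MPa.
For a solid shaft σ_b = 32M/(πd³) and τ = 16T/(πd³), so the von Mises stress is σ' = (16/πd³)·√(4M²+3T²).
√(4M²+3T²) = √(4×(1.320×10^6)² + 3×(4.800×10^6)²) = 8.723×10^6 N·mm.
d³ = 16×8.723×10^6/(π×78.92) = 562900 mm³.
d = 82.57 mm.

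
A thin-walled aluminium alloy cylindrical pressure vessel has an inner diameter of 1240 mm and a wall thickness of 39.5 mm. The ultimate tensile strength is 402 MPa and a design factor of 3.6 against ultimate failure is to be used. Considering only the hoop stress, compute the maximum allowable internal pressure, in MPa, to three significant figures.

σ_allow = 402/3.6 = 111.7 MPa.
σ_h = pD/(2t) → p_allow = 2σ_allow t/D = 2×111.7×39.5/1240 = 7.114 MPa.

p_allow = 7.11 MPa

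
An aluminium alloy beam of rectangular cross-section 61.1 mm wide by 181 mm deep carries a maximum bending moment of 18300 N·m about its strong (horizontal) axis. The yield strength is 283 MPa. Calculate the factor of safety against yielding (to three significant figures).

Section modulus S = bh²/6 = 61.1×181²/6 = 333600 mm³.
σ = M/S = 1.8300×10^7/333600 = 54.85 MPa.
n = 283/54.85 = 5.159.

n = 5.16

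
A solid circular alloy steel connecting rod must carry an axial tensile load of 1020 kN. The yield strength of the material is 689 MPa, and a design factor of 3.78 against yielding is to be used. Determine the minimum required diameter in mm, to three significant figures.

Allowable stress σ_allow = 689/3.78 = 182.3 MPa.
Required area A = F/σ_allow = 1020000/182.3 = 5596 mm².
A = πd²/4 → d = √(4A/π) = 84.41 mm.

d = 84.4 mm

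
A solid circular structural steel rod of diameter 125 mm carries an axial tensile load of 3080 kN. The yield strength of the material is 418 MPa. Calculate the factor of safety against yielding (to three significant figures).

A = πd²/4 = 12270 mm².
σ = F/A = 3080000/12270 = 251.0 MPa.
n = 418/251.0 = 1.665.

n = 1.67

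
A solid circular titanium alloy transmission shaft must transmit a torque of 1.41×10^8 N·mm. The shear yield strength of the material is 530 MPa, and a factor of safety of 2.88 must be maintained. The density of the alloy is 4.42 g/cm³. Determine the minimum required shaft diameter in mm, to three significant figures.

d = 157 mm

Allowable shear stress τ_allow = 530/2.88 = 184.0 MPa.
For a solid shaft τ = 16T/(πd³), so d³ = 16T/(π τ_allow) = 16×1.4100×10^8/(π×184.0) = 3.902×10^6 mm³.
d = (3.902×10^6)^(1/3) = 157.4 mm.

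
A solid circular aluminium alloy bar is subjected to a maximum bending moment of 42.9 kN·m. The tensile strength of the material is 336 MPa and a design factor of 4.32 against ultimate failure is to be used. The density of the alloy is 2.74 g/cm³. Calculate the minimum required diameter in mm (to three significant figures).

σ_allow = 336/4.32 = 77.78 MPa.
For a solid circular section σ = 32M/(πd³), so d³ = 32M/(π σ_allow) = 32×4.2900×10^7/(π×77.78) = 5.618×10^6 mm³.
d = 177.8 mm.

d = 178 mm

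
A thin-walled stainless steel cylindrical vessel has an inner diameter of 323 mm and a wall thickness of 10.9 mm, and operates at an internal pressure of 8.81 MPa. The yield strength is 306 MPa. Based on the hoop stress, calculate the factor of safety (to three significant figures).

σ_h = pD/(2t) = 8.81×323/(2×10.9) = 130.5 MPa.
n = 306/130.5 = 2.344.

n = 2.34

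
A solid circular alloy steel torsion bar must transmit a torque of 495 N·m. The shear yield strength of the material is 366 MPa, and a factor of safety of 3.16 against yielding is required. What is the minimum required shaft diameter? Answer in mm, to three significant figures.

Allowable shear stress τ_allow = 366/3.16 = 115.8 MPa.
For a solid shaft τ = 16T/(πd³), so d³ = 16T/(π τ_allow) = 16×495000/(π×115.8) = 21770 mm³.
d = (21770)^(1/3) = 27.92 mm.

d = 27.9 mm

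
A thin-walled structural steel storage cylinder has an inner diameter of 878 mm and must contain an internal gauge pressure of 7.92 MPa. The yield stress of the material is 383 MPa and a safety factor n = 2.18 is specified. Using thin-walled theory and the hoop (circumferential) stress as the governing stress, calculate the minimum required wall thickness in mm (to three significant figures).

σ_allow = 383/2.18 = 175.7 MPa.
Hoop stress σ_h = pD/(2t), so t = pD/(2σ_allow) = 7.92×878/(2×175.7) = 19.79 mm.

t = 19.8 mm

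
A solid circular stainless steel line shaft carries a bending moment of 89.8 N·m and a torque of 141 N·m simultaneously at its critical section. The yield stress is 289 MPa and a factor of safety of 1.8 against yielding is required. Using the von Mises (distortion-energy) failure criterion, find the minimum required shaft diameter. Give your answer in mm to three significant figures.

σ_allow = σ_y/n = 289/1.8 = 160.6 MPa.
For a solid shaft σ_b = 32M/(πd³) and τ = 16T/(πd³), so the von Mises stress is σ' = (16/πd³)·√(4M²+3T²).
√(4M²+3T²) = √(4×(89800)² + 3×(141000)²) = 303100 N·mm.
d³ = 16×303100/(π×160.6) = 9616 mm³.
d = 21.27 mm.

d = 21.3 mm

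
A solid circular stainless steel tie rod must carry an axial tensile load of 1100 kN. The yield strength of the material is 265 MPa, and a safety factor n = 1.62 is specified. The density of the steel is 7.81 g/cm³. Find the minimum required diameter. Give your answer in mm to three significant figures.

d = 92.5 mm

Allowable stress σ_allow = 265/1.62 = 163.6 MPa.
Required area A = F/σ_allow = 1100000/163.6 = 6725 mm².
A = πd²/4 → d = √(4A/π) = 92.53 mm.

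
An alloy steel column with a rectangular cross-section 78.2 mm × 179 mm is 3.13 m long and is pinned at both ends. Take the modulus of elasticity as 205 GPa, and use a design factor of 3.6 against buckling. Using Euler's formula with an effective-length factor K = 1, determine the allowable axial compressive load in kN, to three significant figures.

P_allow = 409 kN

Buckling occurs about the weak axis: I_min = h·b³/12 = 179×78.2³/12 = 7.133×10^6 mm⁴ (b = 78.2 mm is the smaller dimension).
Effective length L_e = KL = 1×3.13 m = 3130 mm.
Euler critical load P_cr = π²EI/L_e² = π²×205000×7.133×10^6/3130² = 1.473×10^6 N.
P_allow = P_cr/n = 1.473×10^6/3.6 = 409200 N.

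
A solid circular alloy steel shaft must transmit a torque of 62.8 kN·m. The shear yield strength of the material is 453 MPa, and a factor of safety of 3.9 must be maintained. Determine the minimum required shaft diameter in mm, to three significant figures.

d = 140 mm

Allowable shear stress τ_allow = 453/3.9 = 116.2 MPa.
For a solid shaft τ = 16T/(πd³), so d³ = 16T/(π τ_allow) = 16×6.2800×10^7/(π×116.2) = 2.754×10^6 mm³.
d = (2.754×10^6)^(1/3) = 140.2 mm.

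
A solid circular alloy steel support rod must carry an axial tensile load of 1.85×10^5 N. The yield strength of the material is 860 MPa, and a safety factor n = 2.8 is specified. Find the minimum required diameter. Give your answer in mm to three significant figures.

Allowable stress σ_allow = 860/2.8 = 307.1 MPa.
Required area A = F/σ_allow = 185000/307.1 = 602.3 mm².
A = πd²/4 → d = √(4A/π) = 27.69 mm.

d = 27.7 mm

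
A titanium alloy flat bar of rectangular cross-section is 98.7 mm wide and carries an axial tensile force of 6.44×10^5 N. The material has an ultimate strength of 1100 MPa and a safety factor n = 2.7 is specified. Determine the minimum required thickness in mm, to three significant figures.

σ_allow = 1100/2.7 = 407.4 MPa.
Required area A = F/σ_allow = 644000/407.4 = 1581 mm².
t = A/w = 1581/98.7 = 16.02 mm.

t = 16.0 mm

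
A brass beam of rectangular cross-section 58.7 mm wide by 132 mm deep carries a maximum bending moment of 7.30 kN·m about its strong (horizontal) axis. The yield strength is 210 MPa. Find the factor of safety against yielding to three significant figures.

n = 4.90

Section modulus S = bh²/6 = 58.7×132²/6 = 170500 mm³.
σ = M/S = 7300000/170500 = 42.82 MPa.
n = 210/42.82 = 4.904.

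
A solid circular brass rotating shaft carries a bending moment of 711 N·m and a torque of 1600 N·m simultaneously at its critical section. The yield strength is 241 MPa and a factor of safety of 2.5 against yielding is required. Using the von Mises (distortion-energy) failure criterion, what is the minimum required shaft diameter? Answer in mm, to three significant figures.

σ_allow = σ_y/n = 241/2.5 = 96.40 MPa.
For a solid shaft σ_b = 32M/(πd³) and τ = 16T/(πd³), so the von Mises stress is σ' = (16/πd³)·√(4M²+3T²).
√(4M²+3T²) = √(4×(711000)² + 3×(1.600×10^6)²) = 3.115×10^6 N·mm.
d³ = 16×3.115×10^6/(π×96.40) = 164600 mm³.
d = 54.80 mm.

d = 54.8 mm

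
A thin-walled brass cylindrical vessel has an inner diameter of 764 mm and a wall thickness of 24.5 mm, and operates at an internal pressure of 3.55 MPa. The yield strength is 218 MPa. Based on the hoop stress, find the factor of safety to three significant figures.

n = 3.94

σ_h = pD/(2t) = 3.55×764/(2×24.5) = 55.35 MPa.
n = 218/55.35 = 3.939.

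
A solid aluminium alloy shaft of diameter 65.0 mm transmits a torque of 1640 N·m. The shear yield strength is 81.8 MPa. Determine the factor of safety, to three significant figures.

τ = 16T/(πd³) = 16×1640000/(π×65.0³) = 30.41 MPa.
n = τ_limit/τ = 81.8/30.41 = 2.690.

n = 2.69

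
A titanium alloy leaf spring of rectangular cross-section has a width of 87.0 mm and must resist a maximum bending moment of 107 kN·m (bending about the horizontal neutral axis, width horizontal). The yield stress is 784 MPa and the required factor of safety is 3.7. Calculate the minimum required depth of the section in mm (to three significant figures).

σ_allow = 784/3.7 = 211.9 MPa.
For a rectangular section σ = 6M/(bh²), so h² = 6M/(b σ_allow) = 6×1.0700×10^8/(87.0×211.9) = 34830 mm².
h = 186.6 mm.

h = 187 mm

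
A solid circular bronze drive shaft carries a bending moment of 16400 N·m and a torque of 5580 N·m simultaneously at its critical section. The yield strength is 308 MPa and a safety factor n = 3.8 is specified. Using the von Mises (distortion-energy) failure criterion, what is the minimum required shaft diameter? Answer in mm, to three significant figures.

d = 129 mm

σ_allow = σ_y/n = 308/3.8 = 81.05 MPa.
For a solid shaft σ_b = 32M/(πd³) and τ = 16T/(πd³), so the von Mises stress is σ' = (16/πd³)·√(4M²+3T²).
√(4M²+3T²) = √(4×(1.640×10^7)² + 3×(5.580×10^6)²) = 3.419×10^7 N·mm.
d³ = 16×3.419×10^7/(π×81.05) = 2.149×10^6 mm³.
d = 129.0 mm.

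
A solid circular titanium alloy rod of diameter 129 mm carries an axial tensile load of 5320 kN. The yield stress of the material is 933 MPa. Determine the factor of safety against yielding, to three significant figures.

n = 2.29

A = πd²/4 = 13070 mm².
σ = F/A = 5320000/13070 = 407.0 MPa.
n = 933/407.0 = 2.292.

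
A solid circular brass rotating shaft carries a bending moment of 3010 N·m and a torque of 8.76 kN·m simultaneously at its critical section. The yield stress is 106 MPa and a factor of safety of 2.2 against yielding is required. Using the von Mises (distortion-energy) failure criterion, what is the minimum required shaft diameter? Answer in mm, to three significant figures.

d = 120 mm

σ_allow = σ_y/n = 106/2.2 = 48.18 MPa.
For a solid shaft σ_b = 32M/(πd³) and τ = 16T/(πd³), so the von Mises stress is σ' = (16/πd³)·√(4M²+3T²).
√(4M²+3T²) = √(4×(3.010×10^6)² + 3×(8.760×10^6)²) = 1.632×10^7 N·mm.
d³ = 16×1.632×10^7/(π×48.18) = 1.725×10^6 mm³.
d = 119.9 mm.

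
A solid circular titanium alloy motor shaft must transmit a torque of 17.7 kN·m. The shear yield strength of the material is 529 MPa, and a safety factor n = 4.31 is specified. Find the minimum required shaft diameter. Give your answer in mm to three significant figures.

Allowable shear stress τ_allow = 529/4.31 = 122.7 MPa.
For a solid shaft τ = 16T/(πd³), so d³ = 16T/(π τ_allow) = 16×1.7700×10^7/(π×122.7) = 734500 mm³.
d = (734500)^(1/3) = 90.22 mm.

d = 90.2 mm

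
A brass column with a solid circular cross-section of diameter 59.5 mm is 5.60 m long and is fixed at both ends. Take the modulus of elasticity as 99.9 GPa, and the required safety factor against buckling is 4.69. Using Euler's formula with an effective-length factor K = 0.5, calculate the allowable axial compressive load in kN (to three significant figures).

I = πd⁴/64 = π×59.5⁴/64 = 615200 mm⁴.
Effective length L_e = KL = 0.5×5.60 m = 2800 mm.
Euler critical load P_cr = π²EI/L_e² = π²×99900×615200/2800² = 77370 N.
P_allow = P_cr/n = 77370/4.69 = 16500 N.

P_allow = 16.5 kN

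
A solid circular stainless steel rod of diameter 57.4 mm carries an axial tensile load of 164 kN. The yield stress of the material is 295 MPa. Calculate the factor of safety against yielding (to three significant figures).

A = πd²/4 = 2588 mm².
σ = F/A = 164000/2588 = 63.38 MPa.
n = 295/63.38 = 4.655.

n = 4.65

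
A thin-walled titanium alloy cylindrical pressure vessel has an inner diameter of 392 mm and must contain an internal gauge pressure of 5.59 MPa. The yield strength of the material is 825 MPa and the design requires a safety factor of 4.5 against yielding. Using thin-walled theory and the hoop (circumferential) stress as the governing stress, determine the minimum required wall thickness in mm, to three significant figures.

t = 5.98 mm

σ_allow = 825/4.5 = 183.3 MPa.
Hoop stress σ_h = pD/(2t), so t = pD/(2σ_allow) = 5.59×392/(2×183.3) = 5.976 mm.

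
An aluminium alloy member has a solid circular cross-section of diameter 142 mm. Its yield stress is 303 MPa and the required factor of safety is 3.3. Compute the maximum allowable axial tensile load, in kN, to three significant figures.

F_allow = 1450 kN

σ_allow = 303/3.3 = 91.82 MPa.
A = πd²/4 = π×142²/4 = 15840 mm².
F_allow = σ_allow × A = 91.82×15840 = 1.454×10^6 N.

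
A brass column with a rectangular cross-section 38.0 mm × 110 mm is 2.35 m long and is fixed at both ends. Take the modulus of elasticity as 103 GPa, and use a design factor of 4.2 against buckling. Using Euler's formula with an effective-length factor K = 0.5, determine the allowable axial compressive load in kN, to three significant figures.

Buckling occurs about the weak axis: I_min = h·b³/12 = 110×38.0³/12 = 503000 mm⁴ (b = 38.0 mm is the smaller dimension).
Effective length L_e = KL = 0.5×2.35 m = 1175 mm.
Euler critical load P_cr = π²EI/L_e² = π²×103000×503000/1175² = 370400 N.
P_allow = P_cr/n = 370400/4.2 = 88180 N.

P_allow = 88.2 kN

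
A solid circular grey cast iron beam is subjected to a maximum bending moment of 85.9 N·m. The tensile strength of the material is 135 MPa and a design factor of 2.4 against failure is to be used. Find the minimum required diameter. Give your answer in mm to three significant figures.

d = 25.0 mm

σ_allow = 135/2.4 = 56.25 MPa.
For a solid circular section σ = 32M/(πd³), so d³ = 32M/(π σ_allow) = 32×85900/(π×56.25) = 15560 mm³.
d = 24.96 mm.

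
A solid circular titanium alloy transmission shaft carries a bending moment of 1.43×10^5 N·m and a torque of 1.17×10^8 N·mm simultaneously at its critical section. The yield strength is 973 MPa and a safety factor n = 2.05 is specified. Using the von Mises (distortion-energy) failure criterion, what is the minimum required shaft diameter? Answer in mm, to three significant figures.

σ_allow = σ_y/n = 973/2.05 = 474.6 MPa.
For a solid shaft σ_b = 32M/(πd³) and τ = 16T/(πd³), so the von Mises stress is σ' = (16/πd³)·√(4M²+3T²).
√(4M²+3T²) = √(4×(1.430×10^8)² + 3×(1.170×10^8)²) = 3.505×10^8 N·mm.
d³ = 16×3.505×10^8/(π×474.6) = 3.761×10^6 mm³.
d = 155.5 mm.

d = 156 mm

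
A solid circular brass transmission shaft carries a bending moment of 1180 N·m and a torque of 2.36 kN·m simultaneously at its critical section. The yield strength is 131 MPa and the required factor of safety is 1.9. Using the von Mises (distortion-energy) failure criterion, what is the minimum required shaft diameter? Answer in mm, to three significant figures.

d = 70.4 mm

σ_allow = σ_y/n = 131/1.9 = 68.95 MPa.
For a solid shaft σ_b = 32M/(πd³) and τ = 16T/(πd³), so the von Mises stress is σ' = (16/πd³)·√(4M²+3T²).
√(4M²+3T²) = √(4×(1.180×10^6)² + 3×(2.360×10^6)²) = 4.720×10^6 N·mm.
d³ = 16×4.720×10^6/(π×68.95) = 348700 mm³.
d = 70.38 mm.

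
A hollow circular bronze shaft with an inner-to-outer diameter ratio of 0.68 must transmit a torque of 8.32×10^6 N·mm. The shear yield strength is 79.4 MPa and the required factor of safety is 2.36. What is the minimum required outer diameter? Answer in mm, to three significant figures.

d_o = 117 mm

τ_allow = 79.4/2.36 = 33.64 MPa.
For a hollow shaft τ = 16T/[πd_o³(1−k⁴)] with k = 0.68, so 1−k⁴ = 0.7862.
d_o³ = 16T/[π τ_allow (1−k⁴)] = 16×8320000/(π×33.64×0.7862) = 1.602×10^6 mm³.
d_o = 117.0 mm.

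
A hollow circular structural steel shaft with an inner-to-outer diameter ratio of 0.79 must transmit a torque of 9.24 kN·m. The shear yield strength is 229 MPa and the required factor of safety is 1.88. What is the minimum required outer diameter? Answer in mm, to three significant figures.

d_o = 85.9 mm

τ_allow = 229/1.88 = 121.8 MPa.
For a hollow shaft τ = 16T/[πd_o³(1−k⁴)] with k = 0.79, so 1−k⁴ = 0.6105.
d_o³ = 16T/[π τ_allow (1−k⁴)] = 16×9240000/(π×121.8×0.6105) = 632800 mm³.
d_o = 85.85 mm.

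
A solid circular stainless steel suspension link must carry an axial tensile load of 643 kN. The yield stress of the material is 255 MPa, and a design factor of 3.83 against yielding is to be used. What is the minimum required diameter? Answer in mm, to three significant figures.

Allowable stress σ_allow = 255/3.83 = 66.58 MPa.
Required area A = F/σ_allow = 643000/66.58 = 9658 mm².
A = πd²/4 → d = √(4A/π) = 110.9 mm.

d = 111 mm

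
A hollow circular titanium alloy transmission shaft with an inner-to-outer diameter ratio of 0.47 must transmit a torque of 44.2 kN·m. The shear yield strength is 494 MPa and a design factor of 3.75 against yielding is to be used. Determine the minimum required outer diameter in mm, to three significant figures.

d_o = 122 mm

τ_allow = 494/3.75 = 131.7 MPa.
For a hollow shaft τ = 16T/[πd_o³(1−k⁴)] with k = 0.47, so 1−k⁴ = 0.9512.
d_o³ = 16T/[π τ_allow (1−k⁴)] = 16×4.4200×10^7/(π×131.7×0.9512) = 1.796×10^6 mm³.
d_o = 121.6 mm.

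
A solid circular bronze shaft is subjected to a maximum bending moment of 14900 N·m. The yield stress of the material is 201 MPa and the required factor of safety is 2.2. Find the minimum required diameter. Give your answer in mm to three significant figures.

σ_allow = 201/2.2 = 91.36 MPa.
For a solid circular section σ = 32M/(πd³), so d³ = 32M/(π σ_allow) = 32×1.4900×10^7/(π×91.36) = 1.661×10^6 mm³.
d = 118.4 mm.

d = 118 mm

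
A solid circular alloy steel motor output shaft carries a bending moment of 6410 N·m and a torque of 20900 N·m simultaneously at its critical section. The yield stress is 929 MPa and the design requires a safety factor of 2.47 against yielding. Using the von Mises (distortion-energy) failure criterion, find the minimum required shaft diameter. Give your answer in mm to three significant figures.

d = 80.4 mm

σ_allow = σ_y/n = 929/2.47 = 376.1 MPa.
For a solid shaft σ_b = 32M/(πd³) and τ = 16T/(πd³), so the von Mises stress is σ' = (16/πd³)·√(4M²+3T²).
√(4M²+3T²) = √(4×(6.410×10^6)² + 3×(2.090×10^7)²) = 3.840×10^7 N·mm.
d³ = 16×3.840×10^7/(π×376.1) = 520000 mm³.
d = 80.42 mm.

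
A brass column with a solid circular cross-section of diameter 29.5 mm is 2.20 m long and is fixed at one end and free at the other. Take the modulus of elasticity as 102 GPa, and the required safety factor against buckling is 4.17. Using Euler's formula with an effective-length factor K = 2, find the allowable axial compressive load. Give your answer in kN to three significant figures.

P_allow = 0.464 kN

I = πd⁴/64 = π×29.5⁴/64 = 37180 mm⁴.
Effective length L_e = KL = 2×2.20 m = 4400 mm.
Euler critical load P_cr = π²EI/L_e² = π²×102000×37180/4400² = 1933 N.
P_allow = P_cr/n = 1933/4.17 = 463.6 N.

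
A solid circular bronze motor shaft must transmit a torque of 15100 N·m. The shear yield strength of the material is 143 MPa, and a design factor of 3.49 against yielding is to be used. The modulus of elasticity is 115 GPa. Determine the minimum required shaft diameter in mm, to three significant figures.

Allowable shear stress τ_allow = 143/3.49 = 40.97 MPa.
For a solid shaft τ = 16T/(πd³), so d³ = 16T/(π τ_allow) = 16×1.5100×10^7/(π×40.97) = 1.877×10^6 mm³.
d = (1.877×10^6)^(1/3) = 123.4 mm.

d = 123 mm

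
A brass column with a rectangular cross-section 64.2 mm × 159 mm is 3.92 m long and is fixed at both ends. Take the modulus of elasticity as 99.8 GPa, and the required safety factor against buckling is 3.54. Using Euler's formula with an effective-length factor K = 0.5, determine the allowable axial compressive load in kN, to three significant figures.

P_allow = 254 kN

Buckling occurs about the weak axis: I_min = h·b³/12 = 159×64.2³/12 = 3.506×10^6 mm⁴ (b = 64.2 mm is the smaller dimension).
Effective length L_e = KL = 0.5×3.92 m = 1960 mm.
Euler critical load P_cr = π²EI/L_e² = π²×99800×3.506×10^6/1960² = 899000 N.
P_allow = P_cr/n = 899000/3.54 = 253900 N.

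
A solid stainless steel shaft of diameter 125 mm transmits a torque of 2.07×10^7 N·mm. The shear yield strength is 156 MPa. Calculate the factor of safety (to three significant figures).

n = 2.89

τ = 16T/(πd³) = 16×2.0700×10^7/(π×125³) = 53.98 MPa.
n = τ_limit/τ = 156/53.98 = 2.890.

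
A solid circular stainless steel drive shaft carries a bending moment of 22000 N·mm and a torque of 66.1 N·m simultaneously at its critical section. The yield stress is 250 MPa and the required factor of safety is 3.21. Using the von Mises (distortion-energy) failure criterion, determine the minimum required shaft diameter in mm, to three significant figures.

d = 20.0 mm

σ_allow = σ_y/n = 250/3.21 = 77.88 MPa.
For a solid shaft σ_b = 32M/(πd³) and τ = 16T/(πd³), so the von Mises stress is σ' = (16/πd³)·√(4M²+3T²).
√(4M²+3T²) = √(4×(22000)² + 3×(66100)²) = 122700 N·mm.
d³ = 16×122700/(π×77.88) = 8021 mm³.
d = 20.02 mm.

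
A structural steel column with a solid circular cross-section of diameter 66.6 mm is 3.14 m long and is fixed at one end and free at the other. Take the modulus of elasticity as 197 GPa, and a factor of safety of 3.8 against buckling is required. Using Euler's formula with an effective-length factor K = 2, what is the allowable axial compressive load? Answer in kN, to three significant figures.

P_allow = 12.5 kN

I = πd⁴/64 = π×66.6⁴/64 = 965800 mm⁴.
Effective length L_e = KL = 2×3.14 m = 6280 mm.
Euler critical load P_cr = π²EI/L_e² = π²×197000×965800/6280² = 47610 N.
P_allow = P_cr/n = 47610/3.8 = 12530 N.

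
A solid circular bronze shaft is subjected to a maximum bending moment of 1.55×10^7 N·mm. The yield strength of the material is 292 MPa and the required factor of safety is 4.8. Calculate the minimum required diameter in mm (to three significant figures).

d = 137 mm

σ_allow = 292/4.8 = 60.83 MPa.
For a solid circular section σ = 32M/(πd³), so d³ = 32M/(π σ_allow) = 32×1.5500×10^7/(π×60.83) = 2.595×10^6 mm³.
d = 137.4 mm.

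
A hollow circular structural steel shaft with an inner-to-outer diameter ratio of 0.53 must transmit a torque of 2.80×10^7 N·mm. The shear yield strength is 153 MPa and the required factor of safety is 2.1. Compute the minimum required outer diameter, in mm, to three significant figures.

d_o = 129 mm

τ_allow = 153/2.1 = 72.86 MPa.
For a hollow shaft τ = 16T/[πd_o³(1−k⁴)] with k = 0.53, so 1−k⁴ = 0.9211.
d_o³ = 16T/[π τ_allow (1−k⁴)] = 16×2.8000×10^7/(π×72.86×0.9211) = 2.125×10^6 mm³.
d_o = 128.6 mm.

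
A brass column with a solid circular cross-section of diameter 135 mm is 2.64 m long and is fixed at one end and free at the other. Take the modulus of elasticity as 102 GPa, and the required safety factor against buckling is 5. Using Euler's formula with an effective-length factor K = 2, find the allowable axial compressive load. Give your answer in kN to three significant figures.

P_allow = 118 kN

I = πd⁴/64 = π×135⁴/64 = 1.630×10^7 mm⁴.
Effective length L_e = KL = 2×2.64 m = 5280 mm.
Euler critical load P_cr = π²EI/L_e² = π²×102000×1.630×10^7/5280² = 588800 N.
P_allow = P_cr/n = 588800/5 = 117800 N.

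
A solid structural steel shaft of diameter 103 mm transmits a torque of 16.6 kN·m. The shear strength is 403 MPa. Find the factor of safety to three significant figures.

τ = 16T/(πd³) = 16×1.6600×10^7/(π×103³) = 77.37 MPa.
n = τ_limit/τ = 403/77.37 = 5.209.

n = 5.21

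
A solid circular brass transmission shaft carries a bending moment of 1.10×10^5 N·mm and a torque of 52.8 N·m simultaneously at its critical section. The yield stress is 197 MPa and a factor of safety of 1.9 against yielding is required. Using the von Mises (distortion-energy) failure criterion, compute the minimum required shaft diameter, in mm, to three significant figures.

d = 22.7 mm

σ_allow = σ_y/n = 197/1.9 = 103.7 MPa.
For a solid shaft σ_b = 32M/(πd³) and τ = 16T/(πd³), so the von Mises stress is σ' = (16/πd³)·√(4M²+3T²).
√(4M²+3T²) = √(4×(110000)² + 3×(52800)²) = 238300 N·mm.
d³ = 16×238300/(π×103.7) = 11700 mm³.
d = 22.70 mm.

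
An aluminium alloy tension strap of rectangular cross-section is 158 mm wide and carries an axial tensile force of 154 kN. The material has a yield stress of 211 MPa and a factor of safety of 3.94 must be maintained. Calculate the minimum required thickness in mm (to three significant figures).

t = 18.2 mm

σ_allow = 211/3.94 = 53.55 MPa.
Required area A = F/σ_allow = 154000/53.55 = 2876 mm².
t = A/w = 2876/158 = 18.20 mm.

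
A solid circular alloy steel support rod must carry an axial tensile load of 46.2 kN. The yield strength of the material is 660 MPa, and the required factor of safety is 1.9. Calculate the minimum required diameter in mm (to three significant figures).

d = 13.0 mm

Allowable stress σ_allow = 660/1.9 = 347.4 MPa.
Required area A = F/σ_allow = 46200/347.4 = 133.0 mm².
A = πd²/4 → d = √(4A/π) = 13.01 mm.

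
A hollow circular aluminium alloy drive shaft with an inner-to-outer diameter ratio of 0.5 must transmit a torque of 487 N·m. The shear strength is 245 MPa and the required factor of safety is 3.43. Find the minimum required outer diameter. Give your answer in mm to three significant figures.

τ_allow = 245/3.43 = 71.43 MPa.
For a hollow shaft τ = 16T/[πd_o³(1−k⁴)] with k = 0.5, so 1−k⁴ = 0.9375.
d_o³ = 16T/[π τ_allow (1−k⁴)] = 16×487000/(π×71.43×0.9375) = 37040 mm³.
d_o = 33.33 mm.

d_o = 33.3 mm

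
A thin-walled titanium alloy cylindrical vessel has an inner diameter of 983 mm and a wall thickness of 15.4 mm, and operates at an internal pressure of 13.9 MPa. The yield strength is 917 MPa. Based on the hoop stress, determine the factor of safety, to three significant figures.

n = 2.07

σ_h = pD/(2t) = 13.9×983/(2×15.4) = 443.6 MPa.
n = 917/443.6 = 2.067.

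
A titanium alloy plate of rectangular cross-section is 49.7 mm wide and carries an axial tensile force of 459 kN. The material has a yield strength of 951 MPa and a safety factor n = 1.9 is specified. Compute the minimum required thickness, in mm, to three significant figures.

σ_allow = 951/1.9 = 500.5 MPa.
Required area A = F/σ_allow = 459000/500.5 = 917.0 mm².
t = A/w = 917.0/49.7 = 18.45 mm.

t = 18.5 mm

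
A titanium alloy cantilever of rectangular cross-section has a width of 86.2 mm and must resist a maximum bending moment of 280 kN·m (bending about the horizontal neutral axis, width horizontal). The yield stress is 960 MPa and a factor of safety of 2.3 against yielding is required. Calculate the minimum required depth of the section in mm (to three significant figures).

h = 216 mm

σ_allow = 960/2.3 = 417.4 MPa.
For a rectangular section σ = 6M/(bh²), so h² = 6M/(b σ_allow) = 6×2.8000×10^8/(86.2×417.4) = 46690 mm².
h = 216.1 mm.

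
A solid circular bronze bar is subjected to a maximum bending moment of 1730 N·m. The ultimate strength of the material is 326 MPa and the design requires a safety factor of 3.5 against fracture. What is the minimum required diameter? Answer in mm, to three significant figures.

d = 57.4 mm

σ_allow = 326/3.5 = 93.14 MPa.
For a solid circular section σ = 32M/(πd³), so d³ = 32M/(π σ_allow) = 32×1730000/(π×93.14) = 189200 mm³.
d = 57.41 mm.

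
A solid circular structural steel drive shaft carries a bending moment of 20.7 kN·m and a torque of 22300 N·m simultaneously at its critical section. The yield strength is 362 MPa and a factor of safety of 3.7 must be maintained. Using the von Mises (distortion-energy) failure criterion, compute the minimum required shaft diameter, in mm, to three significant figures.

σ_allow = σ_y/n = 362/3.7 = 97.84 MPa.
For a solid shaft σ_b = 32M/(πd³) and τ = 16T/(πd³), so the von Mises stress is σ' = (16/πd³)·√(4M²+3T²).
√(4M²+3T²) = √(4×(2.070×10^7)² + 3×(2.230×10^7)²) = 5.662×10^7 N·mm.
d³ = 16×5.662×10^7/(π×97.84) = 2.947×10^6 mm³.
d = 143.4 mm.

d = 143 mm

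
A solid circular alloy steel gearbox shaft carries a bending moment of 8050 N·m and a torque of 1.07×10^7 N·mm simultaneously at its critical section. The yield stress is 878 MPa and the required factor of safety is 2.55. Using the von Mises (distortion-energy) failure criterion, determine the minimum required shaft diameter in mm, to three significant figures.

σ_allow = σ_y/n = 878/2.55 = 344.3 MPa.
For a solid shaft σ_b = 32M/(πd³) and τ = 16T/(πd³), so the von Mises stress is σ' = (16/πd³)·√(4M²+3T²).
√(4M²+3T²) = √(4×(8.050×10^6)² + 3×(1.070×10^7)²) = 2.455×10^7 N·mm.
d³ = 16×2.455×10^7/(π×344.3) = 363100 mm³.
d = 71.34 mm.

d = 71.3 mm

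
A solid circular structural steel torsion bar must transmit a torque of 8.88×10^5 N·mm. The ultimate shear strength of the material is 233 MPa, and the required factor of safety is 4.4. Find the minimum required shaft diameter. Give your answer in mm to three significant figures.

Allowable shear stress τ_allow = 233/4.4 = 52.95 MPa.
For a solid shaft τ = 16T/(πd³), so d³ = 16T/(π τ_allow) = 16×888000/(π×52.95) = 85400 mm³.
d = (85400)^(1/3) = 44.04 mm.

d = 44.0 mm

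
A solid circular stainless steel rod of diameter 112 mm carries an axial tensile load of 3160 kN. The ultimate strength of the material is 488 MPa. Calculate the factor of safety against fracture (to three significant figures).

n = 1.52

A = πd²/4 = 9852 mm².
σ = F/A = 3160000/9852 = 320.7 MPa.
n = 488/320.7 = 1.521.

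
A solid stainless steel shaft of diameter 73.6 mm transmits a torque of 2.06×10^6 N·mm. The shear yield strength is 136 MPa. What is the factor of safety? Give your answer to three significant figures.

τ = 16T/(πd³) = 16×2060000/(π×73.6³) = 26.32 MPa.
n = τ_limit/τ = 136/26.32 = 5.168.

n = 5.17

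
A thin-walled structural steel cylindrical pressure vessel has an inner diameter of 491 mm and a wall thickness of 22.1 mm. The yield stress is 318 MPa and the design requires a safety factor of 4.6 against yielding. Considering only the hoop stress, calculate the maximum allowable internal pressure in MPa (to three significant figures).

p_allow = 6.22 MPa

σ_allow = 318/4.6 = 69.13 MPa.
σ_h = pD/(2t) → p_allow = 2σ_allow t/D = 2×69.13×22.1/491 = 6.223 MPa.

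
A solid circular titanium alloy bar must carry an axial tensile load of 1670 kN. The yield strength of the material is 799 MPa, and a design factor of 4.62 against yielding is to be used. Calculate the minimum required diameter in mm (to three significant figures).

d = 111 mm

Allowable stress σ_allow = 799/4.62 = 172.9 MPa.
Required area A = F/σ_allow = 1670000/172.9 = 9656 mm².
A = πd²/4 → d = √(4A/π) = 110.9 mm.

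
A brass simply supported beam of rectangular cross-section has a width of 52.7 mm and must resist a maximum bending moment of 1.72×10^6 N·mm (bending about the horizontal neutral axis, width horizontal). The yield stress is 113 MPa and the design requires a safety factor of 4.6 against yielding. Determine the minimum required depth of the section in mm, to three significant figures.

h = 89.3 mm

σ_allow = 113/4.6 = 24.57 MPa.
For a rectangular section σ = 6M/(bh²), so h² = 6M/(b σ_allow) = 6×1720000/(52.7×24.57) = 7972 mm².
h = 89.28 mm.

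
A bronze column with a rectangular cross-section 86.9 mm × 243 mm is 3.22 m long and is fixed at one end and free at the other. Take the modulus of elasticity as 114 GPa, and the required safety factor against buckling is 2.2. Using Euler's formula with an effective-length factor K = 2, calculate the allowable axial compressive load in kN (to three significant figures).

Buckling occurs about the weak axis: I_min = h·b³/12 = 243×86.9³/12 = 1.329×10^7 mm⁴ (b = 86.9 mm is the smaller dimension).
Effective length L_e = KL = 2×3.22 m = 6440 mm.
Euler critical load P_cr = π²EI/L_e² = π²×114000×1.329×10^7/6440² = 360500 N.
P_allow = P_cr/n = 360500/2.2 = 163900 N.

P_allow = 164 kN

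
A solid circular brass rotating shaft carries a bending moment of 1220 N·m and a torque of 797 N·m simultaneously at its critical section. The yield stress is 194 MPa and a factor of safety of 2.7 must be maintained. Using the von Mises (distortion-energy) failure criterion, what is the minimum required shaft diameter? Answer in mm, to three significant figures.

σ_allow = σ_y/n = 194/2.7 = 71.85 MPa.
For a solid shaft σ_b = 32M/(πd³) and τ = 16T/(πd³), so the von Mises stress is σ' = (16/πd³)·√(4M²+3T²).
√(4M²+3T²) = √(4×(1.220×10^6)² + 3×(797000)²) = 2.803×10^6 N·mm.
d³ = 16×2.803×10^6/(π×71.85) = 198700 mm³.
d = 58.35 mm.

d = 58.4 mm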